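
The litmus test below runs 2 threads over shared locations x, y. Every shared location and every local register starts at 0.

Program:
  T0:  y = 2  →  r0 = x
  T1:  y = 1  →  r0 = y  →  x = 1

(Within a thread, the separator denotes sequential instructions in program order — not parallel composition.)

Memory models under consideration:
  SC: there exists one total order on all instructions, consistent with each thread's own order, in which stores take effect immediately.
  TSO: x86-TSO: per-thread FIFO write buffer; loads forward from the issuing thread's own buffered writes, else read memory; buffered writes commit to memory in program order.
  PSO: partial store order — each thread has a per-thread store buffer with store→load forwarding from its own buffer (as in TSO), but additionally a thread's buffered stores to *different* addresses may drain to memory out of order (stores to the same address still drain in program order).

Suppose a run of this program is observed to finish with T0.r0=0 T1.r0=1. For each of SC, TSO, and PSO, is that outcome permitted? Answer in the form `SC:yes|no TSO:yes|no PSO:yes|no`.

SC:yes TSO:yes PSO:yes

outcome vector order: (T0.r0,T1.r0)
SC (4): 0/1, 0/2, 1/1, 1/2
TSO (4): 0/1, 0/2, 1/1, 1/2
PSO (4): 0/1, 0/2, 1/1, 1/2
target 0/1 ∈ {SC,TSO,PSO}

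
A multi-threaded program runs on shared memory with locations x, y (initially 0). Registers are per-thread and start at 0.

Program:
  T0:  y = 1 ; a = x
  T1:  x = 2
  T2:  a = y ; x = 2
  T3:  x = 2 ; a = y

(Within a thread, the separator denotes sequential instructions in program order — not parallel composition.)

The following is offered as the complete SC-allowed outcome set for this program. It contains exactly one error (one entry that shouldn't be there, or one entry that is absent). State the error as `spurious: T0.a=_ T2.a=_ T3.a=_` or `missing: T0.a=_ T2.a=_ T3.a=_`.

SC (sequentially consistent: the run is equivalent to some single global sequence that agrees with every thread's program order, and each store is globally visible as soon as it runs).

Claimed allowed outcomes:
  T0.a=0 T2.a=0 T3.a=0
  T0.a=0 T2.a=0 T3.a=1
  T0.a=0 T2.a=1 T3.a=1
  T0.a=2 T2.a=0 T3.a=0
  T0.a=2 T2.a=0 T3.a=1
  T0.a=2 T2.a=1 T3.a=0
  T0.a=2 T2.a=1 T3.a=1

spurious: T0.a=0 T2.a=0 T3.a=0

outcome vector order: (T0.a,T2.a,T3.a)
under SC → (0,0,1), (0,1,1), (2,0,0), (2,0,1), (2,1,0), (2,1,1)
claimed∖SC = {(0,0,0)}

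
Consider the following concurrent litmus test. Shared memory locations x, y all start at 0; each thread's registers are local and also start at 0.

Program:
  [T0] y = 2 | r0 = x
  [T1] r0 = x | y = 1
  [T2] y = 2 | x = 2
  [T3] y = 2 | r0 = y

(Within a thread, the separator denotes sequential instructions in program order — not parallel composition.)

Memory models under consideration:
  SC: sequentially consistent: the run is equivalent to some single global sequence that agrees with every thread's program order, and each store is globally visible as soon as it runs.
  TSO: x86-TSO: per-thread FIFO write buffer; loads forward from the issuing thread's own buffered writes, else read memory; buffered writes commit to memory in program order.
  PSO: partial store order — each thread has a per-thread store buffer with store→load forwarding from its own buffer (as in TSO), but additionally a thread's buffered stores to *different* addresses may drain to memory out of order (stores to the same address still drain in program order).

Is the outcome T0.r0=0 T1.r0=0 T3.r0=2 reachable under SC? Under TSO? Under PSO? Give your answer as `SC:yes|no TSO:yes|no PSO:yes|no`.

SC:yes TSO:yes PSO:yes

outcome vector order: (T0.r0,T1.r0,T3.r0)
SC: 8 outcomes — {0/0/1 0/0/2 0/2/1 0/2/2 2/0/1 2/0/2 2/2/1 2/2/2}
TSO: 8 outcomes — {0/0/1 0/0/2 0/2/1 0/2/2 2/0/1 2/0/2 2/2/1 2/2/2}
PSO: 8 outcomes — {0/0/1 0/0/2 0/2/1 0/2/2 2/0/1 2/0/2 2/2/1 2/2/2}
target 0/0/2 ∈ {SC,TSO,PSO}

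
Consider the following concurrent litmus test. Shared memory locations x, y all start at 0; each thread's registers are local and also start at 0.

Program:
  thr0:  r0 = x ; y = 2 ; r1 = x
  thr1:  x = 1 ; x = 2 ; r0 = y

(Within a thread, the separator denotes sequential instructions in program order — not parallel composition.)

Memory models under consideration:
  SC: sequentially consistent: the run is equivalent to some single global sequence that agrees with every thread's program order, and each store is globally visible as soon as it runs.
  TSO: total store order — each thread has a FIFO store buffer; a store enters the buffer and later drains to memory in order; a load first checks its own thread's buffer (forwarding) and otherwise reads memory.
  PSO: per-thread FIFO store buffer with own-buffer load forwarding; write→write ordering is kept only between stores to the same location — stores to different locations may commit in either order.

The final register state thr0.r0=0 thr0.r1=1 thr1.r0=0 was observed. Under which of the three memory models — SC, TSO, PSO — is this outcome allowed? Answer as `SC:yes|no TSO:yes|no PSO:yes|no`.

outcome vector order: (thr0.r0,thr0.r1,thr1.r0)
under SC → <0 0 2> <0 1 2> <0 2 0> <0 2 2> <1 1 2> <1 2 0> <1 2 2> <2 2 0> <2 2 2>
under TSO → <0 0 0> <0 0 2> <0 1 0> <0 1 2> <0 2 0> <0 2 2> <1 1 0> <1 1 2> <1 2 0> <1 2 2> <2 2 0> <2 2 2>
under PSO → <0 0 0> <0 0 2> <0 1 0> <0 1 2> <0 2 0> <0 2 2> <1 1 0> <1 1 2> <1 2 0> <1 2 2> <2 2 0> <2 2 2>
target <0 1 0> ∈ {TSO,PSO}

SC:no TSO:yes PSO:yes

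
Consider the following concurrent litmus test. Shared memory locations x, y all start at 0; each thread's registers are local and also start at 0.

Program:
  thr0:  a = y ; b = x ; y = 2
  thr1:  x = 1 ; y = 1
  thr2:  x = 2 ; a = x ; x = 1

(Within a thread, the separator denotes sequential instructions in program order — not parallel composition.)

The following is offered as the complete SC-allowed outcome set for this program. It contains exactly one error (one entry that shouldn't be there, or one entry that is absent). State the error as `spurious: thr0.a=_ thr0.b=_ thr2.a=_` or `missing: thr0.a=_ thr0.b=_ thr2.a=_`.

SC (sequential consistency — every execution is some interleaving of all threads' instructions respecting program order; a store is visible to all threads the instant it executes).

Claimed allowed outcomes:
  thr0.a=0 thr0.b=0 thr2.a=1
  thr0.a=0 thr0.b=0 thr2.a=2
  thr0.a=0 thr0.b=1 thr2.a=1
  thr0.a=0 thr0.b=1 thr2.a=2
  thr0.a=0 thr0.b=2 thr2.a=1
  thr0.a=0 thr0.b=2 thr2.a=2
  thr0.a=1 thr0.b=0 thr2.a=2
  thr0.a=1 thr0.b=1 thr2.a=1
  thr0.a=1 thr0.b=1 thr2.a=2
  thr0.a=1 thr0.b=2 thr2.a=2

outcome vector order: (thr0.a,thr0.b,thr2.a)
under SC → (0,0,1), (0,0,2), (0,1,1), (0,1,2), (0,2,1), (0,2,2), (1,1,1), (1,1,2), (1,2,2)
claimed∖SC = {(1,0,2)}

spurious: thr0.a=1 thr0.b=0 thr2.a=2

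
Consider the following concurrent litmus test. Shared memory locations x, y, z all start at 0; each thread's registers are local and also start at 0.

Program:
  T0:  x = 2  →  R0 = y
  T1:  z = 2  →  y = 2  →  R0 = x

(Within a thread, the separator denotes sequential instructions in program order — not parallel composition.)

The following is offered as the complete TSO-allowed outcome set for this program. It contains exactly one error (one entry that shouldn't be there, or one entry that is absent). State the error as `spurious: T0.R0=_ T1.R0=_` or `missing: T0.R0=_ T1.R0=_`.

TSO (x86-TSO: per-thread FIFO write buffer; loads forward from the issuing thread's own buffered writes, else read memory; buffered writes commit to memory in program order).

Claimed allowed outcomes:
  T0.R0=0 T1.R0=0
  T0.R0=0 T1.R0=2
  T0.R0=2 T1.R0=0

outcome vector order: (T0.R0,T1.R0)
[TSO] allowed = {<0 0>, <0 2>, <2 0>, <2 2>}
TSO∖claimed = {<2 2>}

missing: T0.R0=2 T1.R0=2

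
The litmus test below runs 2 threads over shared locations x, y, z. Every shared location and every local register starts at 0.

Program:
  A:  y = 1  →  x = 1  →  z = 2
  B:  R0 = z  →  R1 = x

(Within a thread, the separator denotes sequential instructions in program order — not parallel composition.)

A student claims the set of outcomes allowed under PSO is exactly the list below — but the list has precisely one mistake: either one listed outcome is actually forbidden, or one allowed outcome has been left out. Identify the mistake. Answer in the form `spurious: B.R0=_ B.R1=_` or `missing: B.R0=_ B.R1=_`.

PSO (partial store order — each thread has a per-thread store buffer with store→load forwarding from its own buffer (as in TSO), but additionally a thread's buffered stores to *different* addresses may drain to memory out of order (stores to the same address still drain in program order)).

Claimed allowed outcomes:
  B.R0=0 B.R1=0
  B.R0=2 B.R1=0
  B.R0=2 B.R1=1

outcome vector order: (B.R0,B.R1)
PSO: 4 outcomes — {0/0; 0/1; 2/0; 2/1}
PSO∖claimed = {0/1}

missing: B.R0=0 B.R1=1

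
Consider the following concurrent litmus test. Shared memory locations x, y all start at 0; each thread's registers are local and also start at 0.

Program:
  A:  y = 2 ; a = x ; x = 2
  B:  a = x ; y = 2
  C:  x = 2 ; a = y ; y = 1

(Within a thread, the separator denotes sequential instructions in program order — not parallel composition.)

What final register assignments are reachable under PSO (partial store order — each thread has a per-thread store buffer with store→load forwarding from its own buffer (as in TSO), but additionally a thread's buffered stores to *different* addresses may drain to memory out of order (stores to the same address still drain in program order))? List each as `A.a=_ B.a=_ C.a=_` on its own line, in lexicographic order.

outcome vector order: (A.a,B.a,C.a)
|PSO outcomes| = 8

A.a=0 B.a=0 C.a=0
A.a=0 B.a=0 C.a=2
A.a=0 B.a=2 C.a=0
A.a=0 B.a=2 C.a=2
A.a=2 B.a=0 C.a=0
A.a=2 B.a=0 C.a=2
A.a=2 B.a=2 C.a=0
A.a=2 B.a=2 C.a=2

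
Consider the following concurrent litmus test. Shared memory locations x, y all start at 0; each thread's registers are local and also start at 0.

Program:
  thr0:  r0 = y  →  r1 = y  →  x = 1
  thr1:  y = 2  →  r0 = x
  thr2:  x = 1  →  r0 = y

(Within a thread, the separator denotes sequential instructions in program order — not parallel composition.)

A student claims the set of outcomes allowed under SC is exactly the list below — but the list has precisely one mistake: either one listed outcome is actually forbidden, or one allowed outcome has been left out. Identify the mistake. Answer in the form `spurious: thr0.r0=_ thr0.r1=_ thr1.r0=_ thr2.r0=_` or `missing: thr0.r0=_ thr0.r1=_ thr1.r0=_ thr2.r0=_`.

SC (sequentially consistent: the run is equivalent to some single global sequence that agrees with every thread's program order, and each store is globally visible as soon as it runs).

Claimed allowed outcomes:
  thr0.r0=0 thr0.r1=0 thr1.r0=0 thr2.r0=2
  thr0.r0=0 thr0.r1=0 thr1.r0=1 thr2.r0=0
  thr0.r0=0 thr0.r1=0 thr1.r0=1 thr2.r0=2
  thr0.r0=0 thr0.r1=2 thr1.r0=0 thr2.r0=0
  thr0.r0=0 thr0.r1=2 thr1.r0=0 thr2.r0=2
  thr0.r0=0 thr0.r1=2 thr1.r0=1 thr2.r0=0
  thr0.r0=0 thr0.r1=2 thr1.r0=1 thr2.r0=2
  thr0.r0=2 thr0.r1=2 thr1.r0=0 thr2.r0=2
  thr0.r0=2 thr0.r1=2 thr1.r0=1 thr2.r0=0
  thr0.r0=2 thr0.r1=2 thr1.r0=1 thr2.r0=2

outcome vector order: (thr0.r0,thr0.r1,thr1.r0,thr2.r0)
SC: 9 outcomes — {0002, 0010, 0012, 0202, 0210, 0212, 2202, 2210, 2212}
claimed∖SC = {0200}

spurious: thr0.r0=0 thr0.r1=2 thr1.r0=0 thr2.r0=0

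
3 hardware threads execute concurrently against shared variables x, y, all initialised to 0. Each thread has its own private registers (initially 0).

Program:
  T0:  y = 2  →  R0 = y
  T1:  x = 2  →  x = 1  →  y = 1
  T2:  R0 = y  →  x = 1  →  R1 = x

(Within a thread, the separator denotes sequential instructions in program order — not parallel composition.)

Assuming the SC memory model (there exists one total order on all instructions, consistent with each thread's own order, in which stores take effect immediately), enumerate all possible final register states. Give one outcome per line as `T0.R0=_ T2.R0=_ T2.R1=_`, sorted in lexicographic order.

T0.R0=1 T2.R0=0 T2.R1=1
T0.R0=1 T2.R0=0 T2.R1=2
T0.R0=1 T2.R0=1 T2.R1=1
T0.R0=1 T2.R0=2 T2.R1=1
T0.R0=1 T2.R0=2 T2.R1=2
T0.R0=2 T2.R0=0 T2.R1=1
T0.R0=2 T2.R0=0 T2.R1=2
T0.R0=2 T2.R0=1 T2.R1=1
T0.R0=2 T2.R0=2 T2.R1=1
T0.R0=2 T2.R0=2 T2.R1=2

outcome vector order: (T0.R0,T2.R0,T2.R1)
|SC outcomes| = 10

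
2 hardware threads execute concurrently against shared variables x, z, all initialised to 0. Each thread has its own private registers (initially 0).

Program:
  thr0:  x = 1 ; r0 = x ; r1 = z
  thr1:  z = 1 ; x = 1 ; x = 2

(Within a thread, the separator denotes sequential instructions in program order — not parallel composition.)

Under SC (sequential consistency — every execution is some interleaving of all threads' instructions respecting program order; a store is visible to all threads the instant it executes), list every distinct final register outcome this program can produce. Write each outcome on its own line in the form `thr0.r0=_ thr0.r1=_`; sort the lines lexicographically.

outcome vector order: (thr0.r0,thr0.r1)
|SC outcomes| = 3

thr0.r0=1 thr0.r1=0
thr0.r0=1 thr0.r1=1
thr0.r0=2 thr0.r1=1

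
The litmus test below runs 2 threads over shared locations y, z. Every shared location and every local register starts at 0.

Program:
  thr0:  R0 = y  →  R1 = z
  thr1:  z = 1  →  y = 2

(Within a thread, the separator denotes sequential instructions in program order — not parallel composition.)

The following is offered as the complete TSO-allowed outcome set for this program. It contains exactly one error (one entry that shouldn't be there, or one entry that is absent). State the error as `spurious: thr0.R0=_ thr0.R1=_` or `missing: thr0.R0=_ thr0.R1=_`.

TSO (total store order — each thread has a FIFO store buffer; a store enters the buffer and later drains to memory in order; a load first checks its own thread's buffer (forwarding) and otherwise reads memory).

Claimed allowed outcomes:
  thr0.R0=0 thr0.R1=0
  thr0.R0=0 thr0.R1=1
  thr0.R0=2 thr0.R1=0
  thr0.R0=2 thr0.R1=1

outcome vector order: (thr0.R0,thr0.R1)
[TSO] allowed = {0/0, 0/1, 2/1}
claimed∖TSO = {2/0}

spurious: thr0.R0=2 thr0.R1=0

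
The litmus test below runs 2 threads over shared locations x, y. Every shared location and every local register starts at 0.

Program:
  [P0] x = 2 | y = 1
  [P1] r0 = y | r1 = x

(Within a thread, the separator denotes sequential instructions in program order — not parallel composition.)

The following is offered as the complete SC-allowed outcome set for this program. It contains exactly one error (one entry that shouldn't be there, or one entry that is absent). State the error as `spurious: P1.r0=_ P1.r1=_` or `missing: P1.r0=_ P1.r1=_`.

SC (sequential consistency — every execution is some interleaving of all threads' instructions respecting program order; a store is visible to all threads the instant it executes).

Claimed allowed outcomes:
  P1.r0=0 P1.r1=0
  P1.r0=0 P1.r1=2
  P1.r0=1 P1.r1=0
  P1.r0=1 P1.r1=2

spurious: P1.r0=1 P1.r1=0

outcome vector order: (P1.r0,P1.r1)
under SC → <0 0>, <0 2>, <1 2>
claimed∖SC = {<1 0>}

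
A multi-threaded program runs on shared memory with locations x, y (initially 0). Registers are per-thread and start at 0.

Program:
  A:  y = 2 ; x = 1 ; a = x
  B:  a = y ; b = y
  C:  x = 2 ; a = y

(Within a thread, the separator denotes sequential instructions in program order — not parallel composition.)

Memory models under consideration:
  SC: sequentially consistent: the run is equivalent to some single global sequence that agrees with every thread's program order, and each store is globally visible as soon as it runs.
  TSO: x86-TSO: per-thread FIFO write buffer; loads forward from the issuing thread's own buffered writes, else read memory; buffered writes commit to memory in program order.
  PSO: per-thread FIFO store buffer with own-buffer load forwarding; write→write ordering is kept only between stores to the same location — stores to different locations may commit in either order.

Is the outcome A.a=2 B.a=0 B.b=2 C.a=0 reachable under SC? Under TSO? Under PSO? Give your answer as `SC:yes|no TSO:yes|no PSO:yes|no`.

outcome vector order: (A.a,B.a,B.b,C.a)
SC: 9 outcomes — {<1 0 0 0> <1 0 0 2> <1 0 2 0> <1 0 2 2> <1 2 2 0> <1 2 2 2> <2 0 0 2> <2 0 2 2> <2 2 2 2>}
TSO: 12 outcomes — {<1 0 0 0> <1 0 0 2> <1 0 2 0> <1 0 2 2> <1 2 2 0> <1 2 2 2> <2 0 0 0> <2 0 0 2> <2 0 2 0> <2 0 2 2> <2 2 2 0> <2 2 2 2>}
PSO: 12 outcomes — {<1 0 0 0> <1 0 0 2> <1 0 2 0> <1 0 2 2> <1 2 2 0> <1 2 2 2> <2 0 0 0> <2 0 0 2> <2 0 2 0> <2 0 2 2> <2 2 2 0> <2 2 2 2>}
target <2 0 2 0> ∈ {TSO,PSO}

SC:no TSO:yes PSO:yes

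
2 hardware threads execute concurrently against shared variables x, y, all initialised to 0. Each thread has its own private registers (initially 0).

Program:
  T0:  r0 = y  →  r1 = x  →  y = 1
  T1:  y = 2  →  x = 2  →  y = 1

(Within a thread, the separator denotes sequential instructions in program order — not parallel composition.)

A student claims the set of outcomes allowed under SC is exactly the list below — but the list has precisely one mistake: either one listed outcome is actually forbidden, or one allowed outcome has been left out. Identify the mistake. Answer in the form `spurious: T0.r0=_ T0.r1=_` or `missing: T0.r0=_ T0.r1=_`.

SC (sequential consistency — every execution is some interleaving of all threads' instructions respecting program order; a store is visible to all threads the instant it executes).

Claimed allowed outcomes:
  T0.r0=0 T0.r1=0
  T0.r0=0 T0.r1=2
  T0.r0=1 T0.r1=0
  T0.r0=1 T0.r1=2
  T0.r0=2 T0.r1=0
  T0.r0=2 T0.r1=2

outcome vector order: (T0.r0,T0.r1)
[SC] allowed = {00; 02; 12; 20; 22}
claimed∖SC = {10}

spurious: T0.r0=1 T0.r1=0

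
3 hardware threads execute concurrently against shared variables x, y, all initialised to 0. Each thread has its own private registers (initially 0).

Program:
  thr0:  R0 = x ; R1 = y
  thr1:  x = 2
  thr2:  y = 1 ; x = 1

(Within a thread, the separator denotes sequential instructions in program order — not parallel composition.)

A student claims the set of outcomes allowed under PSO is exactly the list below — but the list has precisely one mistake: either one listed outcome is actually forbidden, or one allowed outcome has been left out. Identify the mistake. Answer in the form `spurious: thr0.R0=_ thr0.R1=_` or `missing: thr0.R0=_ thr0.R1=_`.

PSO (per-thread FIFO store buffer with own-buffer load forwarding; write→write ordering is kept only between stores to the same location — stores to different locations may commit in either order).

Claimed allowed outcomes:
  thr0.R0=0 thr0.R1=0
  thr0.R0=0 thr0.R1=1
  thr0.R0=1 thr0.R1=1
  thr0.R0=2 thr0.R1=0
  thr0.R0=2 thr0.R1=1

outcome vector order: (thr0.R0,thr0.R1)
PSO: 6 outcomes — {(0,0) (0,1) (1,0) (1,1) (2,0) (2,1)}
PSO∖claimed = {(1,0)}

missing: thr0.R0=1 thr0.R1=0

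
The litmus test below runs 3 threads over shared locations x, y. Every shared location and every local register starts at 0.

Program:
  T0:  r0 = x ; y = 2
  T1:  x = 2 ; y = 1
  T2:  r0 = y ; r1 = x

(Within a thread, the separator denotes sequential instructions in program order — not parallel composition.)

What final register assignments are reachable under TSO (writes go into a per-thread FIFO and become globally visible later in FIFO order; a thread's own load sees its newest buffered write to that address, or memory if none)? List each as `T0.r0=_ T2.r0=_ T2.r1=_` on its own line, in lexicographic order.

outcome vector order: (T0.r0,T2.r0,T2.r1)
|TSO outcomes| = 9

T0.r0=0 T2.r0=0 T2.r1=0
T0.r0=0 T2.r0=0 T2.r1=2
T0.r0=0 T2.r0=1 T2.r1=2
T0.r0=0 T2.r0=2 T2.r1=0
T0.r0=0 T2.r0=2 T2.r1=2
T0.r0=2 T2.r0=0 T2.r1=0
T0.r0=2 T2.r0=0 T2.r1=2
T0.r0=2 T2.r0=1 T2.r1=2
T0.r0=2 T2.r0=2 T2.r1=2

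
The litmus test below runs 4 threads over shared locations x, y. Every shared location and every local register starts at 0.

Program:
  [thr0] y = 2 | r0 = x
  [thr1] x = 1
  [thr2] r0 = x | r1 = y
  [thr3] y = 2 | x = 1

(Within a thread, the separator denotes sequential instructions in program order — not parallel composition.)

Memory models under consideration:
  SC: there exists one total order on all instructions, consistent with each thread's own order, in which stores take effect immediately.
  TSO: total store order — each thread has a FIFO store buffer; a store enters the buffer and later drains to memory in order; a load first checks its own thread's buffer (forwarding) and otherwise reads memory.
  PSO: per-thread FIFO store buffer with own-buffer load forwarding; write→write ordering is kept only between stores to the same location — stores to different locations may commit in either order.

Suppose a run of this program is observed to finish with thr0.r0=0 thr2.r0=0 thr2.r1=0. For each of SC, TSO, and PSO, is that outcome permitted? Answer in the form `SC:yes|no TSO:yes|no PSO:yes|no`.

SC:yes TSO:yes PSO:yes

outcome vector order: (thr0.r0,thr2.r0,thr2.r1)
SC (7): <0 0 0>, <0 0 2>, <0 1 2>, <1 0 0>, <1 0 2>, <1 1 0>, <1 1 2>
TSO (8): <0 0 0>, <0 0 2>, <0 1 0>, <0 1 2>, <1 0 0>, <1 0 2>, <1 1 0>, <1 1 2>
PSO (8): <0 0 0>, <0 0 2>, <0 1 0>, <0 1 2>, <1 0 0>, <1 0 2>, <1 1 0>, <1 1 2>
target <0 0 0> ∈ {SC,TSO,PSO}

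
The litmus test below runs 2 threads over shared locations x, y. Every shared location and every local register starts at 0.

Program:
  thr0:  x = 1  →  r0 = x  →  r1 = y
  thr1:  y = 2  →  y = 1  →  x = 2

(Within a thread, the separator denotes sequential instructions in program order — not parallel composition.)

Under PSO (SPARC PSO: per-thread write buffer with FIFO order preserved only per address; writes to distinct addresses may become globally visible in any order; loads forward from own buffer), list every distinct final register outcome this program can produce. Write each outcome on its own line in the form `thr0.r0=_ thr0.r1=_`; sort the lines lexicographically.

thr0.r0=1 thr0.r1=0
thr0.r0=1 thr0.r1=1
thr0.r0=1 thr0.r1=2
thr0.r0=2 thr0.r1=0
thr0.r0=2 thr0.r1=1
thr0.r0=2 thr0.r1=2

outcome vector order: (thr0.r0,thr0.r1)
|PSO outcomes| = 6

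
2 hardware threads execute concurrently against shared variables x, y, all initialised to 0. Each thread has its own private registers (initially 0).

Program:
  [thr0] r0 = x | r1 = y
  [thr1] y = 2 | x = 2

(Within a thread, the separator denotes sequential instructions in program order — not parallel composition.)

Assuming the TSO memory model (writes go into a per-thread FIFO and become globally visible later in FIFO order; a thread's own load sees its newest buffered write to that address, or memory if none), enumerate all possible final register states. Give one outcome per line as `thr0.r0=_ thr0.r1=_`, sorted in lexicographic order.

thr0.r0=0 thr0.r1=0
thr0.r0=0 thr0.r1=2
thr0.r0=2 thr0.r1=2

outcome vector order: (thr0.r0,thr0.r1)
|TSO outcomes| = 3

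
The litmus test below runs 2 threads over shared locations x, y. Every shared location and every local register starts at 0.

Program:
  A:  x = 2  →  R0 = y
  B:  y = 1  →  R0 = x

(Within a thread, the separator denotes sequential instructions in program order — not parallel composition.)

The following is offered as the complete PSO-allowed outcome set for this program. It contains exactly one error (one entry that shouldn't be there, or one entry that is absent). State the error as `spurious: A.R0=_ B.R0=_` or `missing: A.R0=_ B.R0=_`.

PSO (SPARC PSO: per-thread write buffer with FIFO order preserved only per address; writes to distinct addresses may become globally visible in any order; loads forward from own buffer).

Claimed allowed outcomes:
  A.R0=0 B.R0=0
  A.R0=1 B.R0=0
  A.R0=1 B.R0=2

outcome vector order: (A.R0,B.R0)
PSO (4): <0 0>; <0 2>; <1 0>; <1 2>
PSO∖claimed = {<0 2>}

missing: A.R0=0 B.R0=2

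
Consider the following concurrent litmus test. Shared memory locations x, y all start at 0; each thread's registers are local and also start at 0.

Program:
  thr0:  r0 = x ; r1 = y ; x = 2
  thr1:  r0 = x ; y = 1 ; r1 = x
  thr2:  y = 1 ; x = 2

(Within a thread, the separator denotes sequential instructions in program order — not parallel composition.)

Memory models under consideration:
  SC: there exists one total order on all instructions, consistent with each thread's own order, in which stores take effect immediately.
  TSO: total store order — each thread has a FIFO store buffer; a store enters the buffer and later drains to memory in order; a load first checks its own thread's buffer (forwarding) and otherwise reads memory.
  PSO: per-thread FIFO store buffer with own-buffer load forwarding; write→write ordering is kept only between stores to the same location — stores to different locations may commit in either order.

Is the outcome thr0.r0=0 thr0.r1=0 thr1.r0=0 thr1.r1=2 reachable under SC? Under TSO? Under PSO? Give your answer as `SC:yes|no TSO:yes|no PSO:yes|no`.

outcome vector order: (thr0.r0,thr0.r1,thr1.r0,thr1.r1)
SC (9): 0000, 0002, 0022, 0100, 0102, 0122, 2100, 2102, 2122
TSO (9): 0000, 0002, 0022, 0100, 0102, 0122, 2100, 2102, 2122
PSO (12): 0000, 0002, 0022, 0100, 0102, 0122, 2000, 2002, 2022, 2100, 2102, 2122
target 0002 ∈ {SC,TSO,PSO}

SC:yes TSO:yes PSO:yes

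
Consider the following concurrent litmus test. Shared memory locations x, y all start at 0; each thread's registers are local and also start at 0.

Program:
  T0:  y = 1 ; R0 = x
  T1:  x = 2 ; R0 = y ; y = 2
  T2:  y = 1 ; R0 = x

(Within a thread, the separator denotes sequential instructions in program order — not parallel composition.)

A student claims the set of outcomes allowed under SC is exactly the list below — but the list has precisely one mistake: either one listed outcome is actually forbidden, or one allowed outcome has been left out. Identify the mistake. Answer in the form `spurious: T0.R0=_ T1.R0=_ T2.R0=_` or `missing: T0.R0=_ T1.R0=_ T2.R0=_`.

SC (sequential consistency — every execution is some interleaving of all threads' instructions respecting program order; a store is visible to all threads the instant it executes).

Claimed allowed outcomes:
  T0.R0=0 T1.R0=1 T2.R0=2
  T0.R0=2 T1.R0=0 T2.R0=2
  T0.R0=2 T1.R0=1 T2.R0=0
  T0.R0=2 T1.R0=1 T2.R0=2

missing: T0.R0=0 T1.R0=1 T2.R0=0

outcome vector order: (T0.R0,T1.R0,T2.R0)
SC (5): (0,1,0); (0,1,2); (2,0,2); (2,1,0); (2,1,2)
SC∖claimed = {(0,1,0)}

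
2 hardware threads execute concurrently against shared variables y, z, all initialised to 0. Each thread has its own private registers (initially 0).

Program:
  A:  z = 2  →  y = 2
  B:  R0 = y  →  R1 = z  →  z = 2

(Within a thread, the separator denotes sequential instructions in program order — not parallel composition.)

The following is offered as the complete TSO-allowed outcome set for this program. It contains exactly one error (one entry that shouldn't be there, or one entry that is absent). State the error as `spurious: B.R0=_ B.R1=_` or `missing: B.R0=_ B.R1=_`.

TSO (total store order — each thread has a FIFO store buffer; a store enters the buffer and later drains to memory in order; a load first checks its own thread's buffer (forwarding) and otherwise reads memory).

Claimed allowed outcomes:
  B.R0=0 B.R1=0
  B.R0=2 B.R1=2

outcome vector order: (B.R0,B.R1)
[TSO] allowed = {(0,0); (0,2); (2,2)}
TSO∖claimed = {(0,2)}

missing: B.R0=0 B.R1=2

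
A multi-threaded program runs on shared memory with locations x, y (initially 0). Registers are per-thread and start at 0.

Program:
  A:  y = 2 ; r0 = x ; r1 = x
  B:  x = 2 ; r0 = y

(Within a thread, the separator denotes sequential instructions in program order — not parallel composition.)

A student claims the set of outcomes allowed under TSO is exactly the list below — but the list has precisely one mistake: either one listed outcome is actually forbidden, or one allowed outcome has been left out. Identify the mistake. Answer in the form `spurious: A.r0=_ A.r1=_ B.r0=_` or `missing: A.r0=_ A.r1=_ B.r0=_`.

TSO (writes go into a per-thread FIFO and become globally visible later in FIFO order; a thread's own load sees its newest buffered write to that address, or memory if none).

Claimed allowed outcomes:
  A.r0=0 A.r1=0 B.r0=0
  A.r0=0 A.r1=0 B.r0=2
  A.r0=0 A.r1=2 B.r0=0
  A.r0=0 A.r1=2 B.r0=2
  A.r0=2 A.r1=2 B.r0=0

outcome vector order: (A.r0,A.r1,B.r0)
TSO (6): 0/0/0 0/0/2 0/2/0 0/2/2 2/2/0 2/2/2
TSO∖claimed = {2/2/2}

missing: A.r0=2 A.r1=2 B.r0=2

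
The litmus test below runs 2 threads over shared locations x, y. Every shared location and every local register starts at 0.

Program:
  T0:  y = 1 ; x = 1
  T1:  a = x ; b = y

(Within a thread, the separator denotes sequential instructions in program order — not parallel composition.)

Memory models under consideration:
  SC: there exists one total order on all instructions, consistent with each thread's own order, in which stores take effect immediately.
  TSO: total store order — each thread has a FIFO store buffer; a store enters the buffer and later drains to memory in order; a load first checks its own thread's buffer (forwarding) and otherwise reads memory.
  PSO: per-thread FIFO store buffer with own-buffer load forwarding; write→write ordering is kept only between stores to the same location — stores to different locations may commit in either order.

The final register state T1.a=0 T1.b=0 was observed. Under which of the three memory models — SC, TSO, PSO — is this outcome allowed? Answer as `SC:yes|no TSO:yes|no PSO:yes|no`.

outcome vector order: (T1.a,T1.b)
under SC → 0/0; 0/1; 1/1
under TSO → 0/0; 0/1; 1/1
under PSO → 0/0; 0/1; 1/0; 1/1
target 0/0 ∈ {SC,TSO,PSO}

SC:yes TSO:yes PSO:yes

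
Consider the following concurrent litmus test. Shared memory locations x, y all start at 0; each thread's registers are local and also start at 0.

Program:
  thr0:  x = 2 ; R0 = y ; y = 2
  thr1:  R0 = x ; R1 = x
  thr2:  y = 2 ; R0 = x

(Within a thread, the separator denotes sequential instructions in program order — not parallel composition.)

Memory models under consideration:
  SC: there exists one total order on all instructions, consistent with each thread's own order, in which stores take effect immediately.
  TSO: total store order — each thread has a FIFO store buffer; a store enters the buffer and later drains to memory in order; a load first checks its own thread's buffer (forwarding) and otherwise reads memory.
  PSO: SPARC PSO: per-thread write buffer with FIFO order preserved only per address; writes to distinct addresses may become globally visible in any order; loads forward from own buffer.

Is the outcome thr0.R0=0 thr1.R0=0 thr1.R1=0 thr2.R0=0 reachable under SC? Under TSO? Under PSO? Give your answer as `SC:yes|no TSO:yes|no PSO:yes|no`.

SC:no TSO:yes PSO:yes

outcome vector order: (thr0.R0,thr1.R0,thr1.R1,thr2.R0)
SC (9): <0 0 0 2> <0 0 2 2> <0 2 2 2> <2 0 0 0> <2 0 0 2> <2 0 2 0> <2 0 2 2> <2 2 2 0> <2 2 2 2>
TSO (12): <0 0 0 0> <0 0 0 2> <0 0 2 0> <0 0 2 2> <0 2 2 0> <0 2 2 2> <2 0 0 0> <2 0 0 2> <2 0 2 0> <2 0 2 2> <2 2 2 0> <2 2 2 2>
PSO (12): <0 0 0 0> <0 0 0 2> <0 0 2 0> <0 0 2 2> <0 2 2 0> <0 2 2 2> <2 0 0 0> <2 0 0 2> <2 0 2 0> <2 0 2 2> <2 2 2 0> <2 2 2 2>
target <0 0 0 0> ∈ {TSO,PSO}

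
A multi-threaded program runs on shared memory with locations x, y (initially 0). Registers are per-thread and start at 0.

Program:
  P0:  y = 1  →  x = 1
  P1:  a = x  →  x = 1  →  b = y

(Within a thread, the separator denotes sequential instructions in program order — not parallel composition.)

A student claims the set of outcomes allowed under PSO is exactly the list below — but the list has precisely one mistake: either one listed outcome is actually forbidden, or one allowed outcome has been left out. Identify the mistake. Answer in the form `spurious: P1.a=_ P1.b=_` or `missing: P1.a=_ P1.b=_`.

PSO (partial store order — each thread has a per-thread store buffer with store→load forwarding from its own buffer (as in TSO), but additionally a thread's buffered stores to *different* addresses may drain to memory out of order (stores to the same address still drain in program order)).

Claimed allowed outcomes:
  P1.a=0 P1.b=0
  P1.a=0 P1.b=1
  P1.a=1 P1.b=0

missing: P1.a=1 P1.b=1

outcome vector order: (P1.a,P1.b)
under PSO → <0 0> <0 1> <1 0> <1 1>
PSO∖claimed = {<1 1>}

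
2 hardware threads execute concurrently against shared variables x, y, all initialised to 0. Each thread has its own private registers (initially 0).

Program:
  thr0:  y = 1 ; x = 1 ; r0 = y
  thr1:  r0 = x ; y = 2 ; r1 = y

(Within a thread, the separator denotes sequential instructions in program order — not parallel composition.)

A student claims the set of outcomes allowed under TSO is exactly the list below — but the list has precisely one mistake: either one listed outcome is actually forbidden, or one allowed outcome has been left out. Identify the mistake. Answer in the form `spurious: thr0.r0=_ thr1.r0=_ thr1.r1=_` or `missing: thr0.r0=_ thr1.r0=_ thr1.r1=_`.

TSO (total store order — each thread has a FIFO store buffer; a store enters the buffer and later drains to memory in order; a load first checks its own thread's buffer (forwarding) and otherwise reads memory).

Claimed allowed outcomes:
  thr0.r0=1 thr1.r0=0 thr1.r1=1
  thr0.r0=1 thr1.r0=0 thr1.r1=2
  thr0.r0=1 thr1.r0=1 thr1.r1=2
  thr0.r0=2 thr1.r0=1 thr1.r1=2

outcome vector order: (thr0.r0,thr1.r0,thr1.r1)
under TSO → (1,0,1); (1,0,2); (1,1,2); (2,0,2); (2,1,2)
TSO∖claimed = {(2,0,2)}

missing: thr0.r0=2 thr1.r0=0 thr1.r1=2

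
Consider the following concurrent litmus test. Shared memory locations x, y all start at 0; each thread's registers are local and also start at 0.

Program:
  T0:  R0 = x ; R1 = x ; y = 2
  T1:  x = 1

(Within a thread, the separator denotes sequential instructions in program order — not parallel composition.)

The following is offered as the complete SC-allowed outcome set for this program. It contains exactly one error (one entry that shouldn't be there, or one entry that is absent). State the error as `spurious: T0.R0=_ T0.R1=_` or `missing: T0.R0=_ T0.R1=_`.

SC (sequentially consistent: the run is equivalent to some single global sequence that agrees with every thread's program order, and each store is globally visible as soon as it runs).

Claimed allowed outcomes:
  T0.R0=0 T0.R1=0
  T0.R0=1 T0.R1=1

missing: T0.R0=0 T0.R1=1

outcome vector order: (T0.R0,T0.R1)
SC: 3 outcomes — {0/0, 0/1, 1/1}
SC∖claimed = {0/1}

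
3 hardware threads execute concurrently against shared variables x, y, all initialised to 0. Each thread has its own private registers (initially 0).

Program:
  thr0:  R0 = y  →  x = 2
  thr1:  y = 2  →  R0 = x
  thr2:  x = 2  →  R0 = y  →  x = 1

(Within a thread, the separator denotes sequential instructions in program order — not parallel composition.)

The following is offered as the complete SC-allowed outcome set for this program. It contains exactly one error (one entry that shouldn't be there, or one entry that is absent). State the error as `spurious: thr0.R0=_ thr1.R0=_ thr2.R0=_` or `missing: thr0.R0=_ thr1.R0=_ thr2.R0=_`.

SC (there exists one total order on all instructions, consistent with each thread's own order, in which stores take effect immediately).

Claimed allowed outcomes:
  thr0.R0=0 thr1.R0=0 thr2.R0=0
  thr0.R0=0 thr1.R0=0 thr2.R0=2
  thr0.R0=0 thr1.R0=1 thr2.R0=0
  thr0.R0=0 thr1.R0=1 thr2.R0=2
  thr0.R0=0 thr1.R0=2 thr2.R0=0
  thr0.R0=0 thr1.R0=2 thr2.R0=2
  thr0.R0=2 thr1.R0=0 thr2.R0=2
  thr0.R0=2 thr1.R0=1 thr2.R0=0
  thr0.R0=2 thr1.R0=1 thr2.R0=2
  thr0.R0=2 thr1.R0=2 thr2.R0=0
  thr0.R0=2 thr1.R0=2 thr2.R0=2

outcome vector order: (thr0.R0,thr1.R0,thr2.R0)
under SC → (0,0,2), (0,1,0), (0,1,2), (0,2,0), (0,2,2), (2,0,2), (2,1,0), (2,1,2), (2,2,0), (2,2,2)
claimed∖SC = {(0,0,0)}

spurious: thr0.R0=0 thr1.R0=0 thr2.R0=0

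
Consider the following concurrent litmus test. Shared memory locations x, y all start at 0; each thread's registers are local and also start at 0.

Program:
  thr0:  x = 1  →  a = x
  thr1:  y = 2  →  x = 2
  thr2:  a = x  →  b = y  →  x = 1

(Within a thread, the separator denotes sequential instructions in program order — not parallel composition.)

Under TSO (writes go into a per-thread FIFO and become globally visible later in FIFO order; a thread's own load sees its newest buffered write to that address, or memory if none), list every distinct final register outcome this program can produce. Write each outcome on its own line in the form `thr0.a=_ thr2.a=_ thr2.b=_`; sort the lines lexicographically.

thr0.a=1 thr2.a=0 thr2.b=0
thr0.a=1 thr2.a=0 thr2.b=2
thr0.a=1 thr2.a=1 thr2.b=0
thr0.a=1 thr2.a=1 thr2.b=2
thr0.a=1 thr2.a=2 thr2.b=2
thr0.a=2 thr2.a=0 thr2.b=0
thr0.a=2 thr2.a=0 thr2.b=2
thr0.a=2 thr2.a=1 thr2.b=0
thr0.a=2 thr2.a=1 thr2.b=2
thr0.a=2 thr2.a=2 thr2.b=2

outcome vector order: (thr0.a,thr2.a,thr2.b)
|TSO outcomes| = 10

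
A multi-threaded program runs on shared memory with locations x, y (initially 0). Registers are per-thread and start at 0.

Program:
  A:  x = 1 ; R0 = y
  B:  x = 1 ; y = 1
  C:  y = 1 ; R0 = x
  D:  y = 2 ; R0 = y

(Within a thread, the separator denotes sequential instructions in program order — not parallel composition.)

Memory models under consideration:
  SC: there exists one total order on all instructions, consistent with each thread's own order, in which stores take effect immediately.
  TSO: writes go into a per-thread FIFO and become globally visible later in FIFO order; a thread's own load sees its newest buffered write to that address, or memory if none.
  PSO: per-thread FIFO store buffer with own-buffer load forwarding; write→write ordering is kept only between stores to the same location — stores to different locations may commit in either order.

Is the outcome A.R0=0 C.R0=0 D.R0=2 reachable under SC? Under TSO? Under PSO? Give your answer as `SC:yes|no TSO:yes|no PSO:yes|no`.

outcome vector order: (A.R0,C.R0,D.R0)
[SC] allowed = {<0 1 1> <0 1 2> <1 0 1> <1 0 2> <1 1 1> <1 1 2> <2 0 1> <2 0 2> <2 1 1> <2 1 2>}
[TSO] allowed = {<0 0 1> <0 0 2> <0 1 1> <0 1 2> <1 0 1> <1 0 2> <1 1 1> <1 1 2> <2 0 1> <2 0 2> <2 1 1> <2 1 2>}
[PSO] allowed = {<0 0 1> <0 0 2> <0 1 1> <0 1 2> <1 0 1> <1 0 2> <1 1 1> <1 1 2> <2 0 1> <2 0 2> <2 1 1> <2 1 2>}
target <0 0 2> ∈ {TSO,PSO}

SC:no TSO:yes PSO:yes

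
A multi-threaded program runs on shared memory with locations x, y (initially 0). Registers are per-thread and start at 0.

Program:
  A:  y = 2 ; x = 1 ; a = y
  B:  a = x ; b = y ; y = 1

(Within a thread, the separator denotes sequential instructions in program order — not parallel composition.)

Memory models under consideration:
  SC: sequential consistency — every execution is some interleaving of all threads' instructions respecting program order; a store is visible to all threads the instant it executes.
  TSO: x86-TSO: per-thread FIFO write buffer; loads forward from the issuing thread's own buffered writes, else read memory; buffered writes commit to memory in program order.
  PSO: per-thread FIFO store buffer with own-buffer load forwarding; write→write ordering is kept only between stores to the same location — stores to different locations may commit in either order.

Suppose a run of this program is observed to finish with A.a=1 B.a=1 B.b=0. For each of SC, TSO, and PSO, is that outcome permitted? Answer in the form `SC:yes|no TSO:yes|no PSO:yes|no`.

outcome vector order: (A.a,B.a,B.b)
[SC] allowed = {1/0/0; 1/0/2; 1/1/2; 2/0/0; 2/0/2; 2/1/2}
[TSO] allowed = {1/0/0; 1/0/2; 1/1/2; 2/0/0; 2/0/2; 2/1/2}
[PSO] allowed = {1/0/0; 1/0/2; 1/1/0; 1/1/2; 2/0/0; 2/0/2; 2/1/0; 2/1/2}
target 1/1/0 ∈ {PSO}

SC:no TSO:no PSO:yes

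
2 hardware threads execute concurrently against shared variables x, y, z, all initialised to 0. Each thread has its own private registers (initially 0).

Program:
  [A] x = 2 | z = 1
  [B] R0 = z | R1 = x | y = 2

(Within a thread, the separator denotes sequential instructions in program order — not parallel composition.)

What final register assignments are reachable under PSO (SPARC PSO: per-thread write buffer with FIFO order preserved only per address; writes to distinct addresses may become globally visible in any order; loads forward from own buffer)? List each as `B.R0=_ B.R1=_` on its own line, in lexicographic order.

B.R0=0 B.R1=0
B.R0=0 B.R1=2
B.R0=1 B.R1=0
B.R0=1 B.R1=2

outcome vector order: (B.R0,B.R1)
|PSO outcomes| = 4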